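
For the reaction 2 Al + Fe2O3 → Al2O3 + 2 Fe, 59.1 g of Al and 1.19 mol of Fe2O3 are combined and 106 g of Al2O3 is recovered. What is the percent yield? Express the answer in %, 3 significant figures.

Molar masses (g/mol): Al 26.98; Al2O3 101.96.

94.9 %

n(Al) = 59.10 / 26.98 = 2.191 mol
n(Fe2O3) = 1.190 mol
n/ν for Al = 2.191/2 = 1.096
n/ν for Fe2O3 = 1.190/1 = 1.190
Smallest n/ν is Al → limiting reagent.
theoretical n(Al2O3) = (1/2) × 2.191 = 1.096 mol → 111.7 g
% yield = 106 / 111.7 × 100 = 94.90 %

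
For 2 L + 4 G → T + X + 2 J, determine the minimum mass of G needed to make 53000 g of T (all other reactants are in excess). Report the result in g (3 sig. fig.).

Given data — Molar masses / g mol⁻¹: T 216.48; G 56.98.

n(T) = 53000 / 216.48 = 244.8 mol
n(G) = (4/1) × 244.8 = 979.2 mol
mass = 979.2 × 56.98 = 55790 g

55800 g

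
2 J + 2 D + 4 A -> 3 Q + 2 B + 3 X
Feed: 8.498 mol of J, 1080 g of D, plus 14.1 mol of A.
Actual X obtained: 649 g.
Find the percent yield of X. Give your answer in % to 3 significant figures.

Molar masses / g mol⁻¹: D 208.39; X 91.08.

n(J) = 8.498 mol
n(D) = 1080 / 208.39 = 5.183 mol
n(A) = 14.10 mol
n/ν → J: 4.249, D: 2.592, A: 3.525; D is limiting.
theoretical n(X) = (3/2) × 5.183 = 7.775 mol → 708.1 g
% yield = 649 / 708.1 × 100 = 91.65 %

91.7 %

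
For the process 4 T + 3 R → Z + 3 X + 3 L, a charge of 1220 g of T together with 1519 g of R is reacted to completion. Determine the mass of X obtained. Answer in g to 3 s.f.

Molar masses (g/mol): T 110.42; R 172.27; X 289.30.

n(T) = 1220 / 110.42 = 11.05 mol
n(R) = 1519 / 172.27 = 8.818 mol
n/ν for T = 11.05/4 = 2.763
n/ν for R = 8.818/3 = 2.939
Smallest n/ν is T → limiting reagent.
n(X) = (3/4) × 11.05 = 8.288 mol
mass = 8.288 × 289.30 = 2398 g

2400 g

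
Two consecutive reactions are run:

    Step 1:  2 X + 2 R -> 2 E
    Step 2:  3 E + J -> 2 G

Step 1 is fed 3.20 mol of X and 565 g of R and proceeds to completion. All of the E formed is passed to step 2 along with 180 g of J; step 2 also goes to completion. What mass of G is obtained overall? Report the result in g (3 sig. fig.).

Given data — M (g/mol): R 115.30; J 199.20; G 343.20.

620 g

Step 1:
n(X) = 3.200 mol
n(R) = 565.0 / 115.30 = 4.900 mol
n/ν for X = 3.200/2 = 1.600
n/ν for R = 4.900/2 = 2.450
Smallest n/ν is X → limiting reagent.
n(E) produced = (2/2) × 3.200 = 3.200 mol
Step 2:
n(E) available = 3.200 mol
n(J) = 180.0 / 199.20 = 0.9036 mol
n/ν for E = 3.200/3 = 1.067
n/ν for J = 0.9036/1 = 0.9036
Smallest n/ν is J → limiting reagent.
n(G) = (2/1) × 0.9036 = 1.807 mol
mass = 1.807 × 343.20 = 620.2 g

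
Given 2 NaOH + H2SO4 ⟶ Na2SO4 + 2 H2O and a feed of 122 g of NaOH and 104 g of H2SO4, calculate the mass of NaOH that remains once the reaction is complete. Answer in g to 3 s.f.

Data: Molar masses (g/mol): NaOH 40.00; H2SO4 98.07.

37.2 g

n(NaOH) = 122.0 / 40.00 = 3.050 mol
n(H2SO4) = 104.0 / 98.07 = 1.060 mol
n/ν for NaOH = 3.050/2 = 1.525
n/ν for H2SO4 = 1.060/1 = 1.060
Smallest n/ν is H2SO4 → limiting reagent.
NaOH consumed = (2/1) × 1.060 = 2.120 mol
NaOH remaining = 3.050 − 2.120 = 0.9300 mol
mass = 0.9300 × 40.00 = 37.20 g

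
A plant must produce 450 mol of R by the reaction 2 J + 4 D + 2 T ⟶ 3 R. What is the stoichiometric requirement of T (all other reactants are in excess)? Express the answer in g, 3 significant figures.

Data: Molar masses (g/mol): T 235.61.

n(R) = 450.0 mol
n(T) = (2/3) × 450.0 = 300.0 mol
mass = 300.0 × 235.61 = 70680 g

70700 g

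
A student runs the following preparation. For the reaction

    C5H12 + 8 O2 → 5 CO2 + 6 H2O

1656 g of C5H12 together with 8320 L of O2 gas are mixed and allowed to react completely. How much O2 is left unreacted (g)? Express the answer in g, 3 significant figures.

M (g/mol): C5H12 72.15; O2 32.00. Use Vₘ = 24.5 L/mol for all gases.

4990 g

n(C5H12) = 1656 / 72.15 = 22.95 mol
n(O2) = 8320 / 24.5 = 339.6 mol
n/ν → C5H12: 22.95, O2: 42.45; C5H12 is limiting.
O2 consumed = (8/1) × 22.95 = 183.6 mol
O2 remaining = 339.6 − 183.6 = 156.0 mol
mass = 156.0 × 32.00 = 4992 g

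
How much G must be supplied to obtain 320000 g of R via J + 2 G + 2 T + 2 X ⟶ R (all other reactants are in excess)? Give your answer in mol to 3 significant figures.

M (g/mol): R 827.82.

773 mol

n(R) = 320000 / 827.82 = 386.6 mol
n(G) = (2/1) × 386.6 = 773.2 mol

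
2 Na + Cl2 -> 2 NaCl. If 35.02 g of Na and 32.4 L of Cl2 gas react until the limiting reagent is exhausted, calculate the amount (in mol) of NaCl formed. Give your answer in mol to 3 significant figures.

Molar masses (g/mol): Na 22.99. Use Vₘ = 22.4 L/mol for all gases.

n(Na) = 35.02 / 22.99 = 1.523 mol
n(Cl2) = 32.40 / 22.4 = 1.446 mol
n/ν for Na = 1.523/2 = 0.7615
n/ν for Cl2 = 1.446/1 = 1.446
Smallest n/ν is Na → limiting reagent.
n(NaCl) = (2/2) × 1.523 = 1.523 mol

1.52 mol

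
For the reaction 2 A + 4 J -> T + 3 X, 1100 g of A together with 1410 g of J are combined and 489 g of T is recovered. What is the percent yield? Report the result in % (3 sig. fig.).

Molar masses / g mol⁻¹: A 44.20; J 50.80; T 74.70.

n(A) = 1100 / 44.20 = 24.89 mol
n(J) = 1410 / 50.80 = 27.76 mol
n/ν for A = 24.89/2 = 12.45
n/ν for J = 27.76/4 = 6.940
Smallest n/ν is J → limiting reagent.
theoretical n(T) = (1/4) × 27.76 = 6.940 mol → 518.4 g
% yield = 489 / 518.4 × 100 = 94.33 %

94.3 %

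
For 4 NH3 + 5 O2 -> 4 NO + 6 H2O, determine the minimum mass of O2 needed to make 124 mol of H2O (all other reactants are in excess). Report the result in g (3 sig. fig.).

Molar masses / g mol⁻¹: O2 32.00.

n(H2O) = 124.0 mol
n(O2) = (5/6) × 124.0 = 103.3 mol
mass = 103.3 × 32.00 = 3306 g

3310 g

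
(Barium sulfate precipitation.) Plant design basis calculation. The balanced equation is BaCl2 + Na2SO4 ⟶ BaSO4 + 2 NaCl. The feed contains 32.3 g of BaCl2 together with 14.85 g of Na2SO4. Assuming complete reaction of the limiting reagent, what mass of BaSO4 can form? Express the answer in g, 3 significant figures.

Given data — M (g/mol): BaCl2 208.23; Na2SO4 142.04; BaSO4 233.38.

n(BaCl2) = 32.30 / 208.23 = 0.1551 mol
n(Na2SO4) = 14.85 / 142.04 = 0.1045 mol
n/ν for BaCl2 = 0.1551/1 = 0.1551
n/ν for Na2SO4 = 0.1045/1 = 0.1045
Smallest n/ν is Na2SO4 → limiting reagent.
n(BaSO4) = (1/1) × 0.1045 = 0.1045 mol
mass = 0.1045 × 233.38 = 24.39 g

24.4 g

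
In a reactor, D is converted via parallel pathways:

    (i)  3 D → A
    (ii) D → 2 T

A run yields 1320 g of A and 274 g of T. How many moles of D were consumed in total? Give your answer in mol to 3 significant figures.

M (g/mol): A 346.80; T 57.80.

13.8 mol

n(A) = 1320 / 346.80 = 3.806 mol
n(T) = 274 / 57.80 = 4.740 mol
n(D) via (i) = (3/1)×3.806 = 11.42 mol
n(D) via (ii) = (1/2)×4.740 = 2.370 mol
total n(D) = 11.42 + 2.370 = 13.79 mol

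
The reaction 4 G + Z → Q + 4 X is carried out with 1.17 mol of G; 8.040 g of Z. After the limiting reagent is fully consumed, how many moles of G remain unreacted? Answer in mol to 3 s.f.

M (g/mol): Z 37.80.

n(G) = 1.170 mol
n(Z) = 8.040 / 37.80 = 0.2127 mol
n/ν → G: 0.2925, Z: 0.2127; Z is limiting.
G consumed = (4/1) × 0.2127 = 0.8508 mol
G remaining = 1.170 − 0.8508 = 0.3192 mol

0.319 mol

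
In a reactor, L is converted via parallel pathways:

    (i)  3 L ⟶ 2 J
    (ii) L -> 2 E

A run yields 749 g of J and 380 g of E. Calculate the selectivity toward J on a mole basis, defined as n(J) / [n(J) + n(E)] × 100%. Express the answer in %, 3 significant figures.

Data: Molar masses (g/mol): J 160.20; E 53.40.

n(J) = 749 / 160.20 = 4.675 mol
n(E) = 380 / 53.40 = 7.116 mol
selectivity = 4.675/(4.675+7.116) × 100 = 39.65 %

39.7 %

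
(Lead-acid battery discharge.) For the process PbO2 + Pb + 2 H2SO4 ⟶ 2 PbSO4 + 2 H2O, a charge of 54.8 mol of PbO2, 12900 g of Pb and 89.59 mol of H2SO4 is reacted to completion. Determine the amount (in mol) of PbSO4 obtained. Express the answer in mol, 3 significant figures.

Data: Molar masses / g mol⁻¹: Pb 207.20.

89.6 mol

n(PbO2) = 54.80 mol
n(Pb) = 12900 / 207.20 = 62.26 mol
n(H2SO4) = 89.59 mol
n/ν for PbO2 = 54.80/1 = 54.80
n/ν for Pb = 62.26/1 = 62.26
n/ν for H2SO4 = 89.59/2 = 44.80
Smallest n/ν is H2SO4 → limiting reagent.
n(PbSO4) = (2/2) × 89.59 = 89.59 mol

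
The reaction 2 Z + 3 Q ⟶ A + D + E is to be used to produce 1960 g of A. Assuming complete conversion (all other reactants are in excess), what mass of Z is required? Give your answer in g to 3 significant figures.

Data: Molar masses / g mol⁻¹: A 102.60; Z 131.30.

5020 g

n(A) = 1960 / 102.60 = 19.10 mol
n(Z) = (2/1) × 19.10 = 38.20 mol
mass = 38.20 × 131.30 = 5016 g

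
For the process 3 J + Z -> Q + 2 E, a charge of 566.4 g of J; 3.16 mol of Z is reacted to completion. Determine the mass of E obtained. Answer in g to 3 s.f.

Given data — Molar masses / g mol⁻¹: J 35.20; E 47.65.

n(J) = 566.4 / 35.20 = 16.09 mol
n(Z) = 3.160 mol
n/ν for J = 16.09/3 = 5.363
n/ν for Z = 3.160/1 = 3.160
Smallest n/ν is Z → limiting reagent.
n(E) = (2/1) × 3.160 = 6.320 mol
mass = 6.320 × 47.65 = 301.1 g

301 g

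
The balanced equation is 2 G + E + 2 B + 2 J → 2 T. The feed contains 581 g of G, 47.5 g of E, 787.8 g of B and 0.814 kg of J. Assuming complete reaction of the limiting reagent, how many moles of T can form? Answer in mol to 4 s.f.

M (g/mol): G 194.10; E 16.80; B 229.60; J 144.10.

n(G) = 581.0 / 194.10 = 2.993 mol
n(E) = 47.50 / 16.80 = 2.827 mol
n(B) = 787.8 / 229.60 = 3.431 mol
n(J) = 0.8140×1000 / 144.10 = 5.649 mol
n/ν for G = 2.993/2 = 1.497
n/ν for E = 2.827/1 = 2.827
n/ν for B = 3.431/2 = 1.716
n/ν for J = 5.649/2 = 2.825
Smallest n/ν is G → limiting reagent.
n(T) = (2/2) × 2.993 = 2.993 mol

2.993 mol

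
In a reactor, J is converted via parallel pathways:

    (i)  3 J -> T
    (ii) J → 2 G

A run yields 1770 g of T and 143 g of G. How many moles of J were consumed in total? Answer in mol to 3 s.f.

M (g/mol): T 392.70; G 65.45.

14.6 mol

n(T) = 1770 / 392.70 = 4.507 mol
n(G) = 143 / 65.45 = 2.185 mol
n(J) via (i) = (3/1)×4.507 = 13.52 mol
n(J) via (ii) = (1/2)×2.185 = 1.093 mol
total n(J) = 13.52 + 1.093 = 14.61 mol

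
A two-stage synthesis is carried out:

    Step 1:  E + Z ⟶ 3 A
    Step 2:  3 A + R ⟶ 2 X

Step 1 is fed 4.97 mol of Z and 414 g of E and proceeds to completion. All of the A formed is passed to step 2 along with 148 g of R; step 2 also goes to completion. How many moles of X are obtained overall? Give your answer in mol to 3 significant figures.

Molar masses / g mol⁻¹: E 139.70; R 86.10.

3.44 mol

Step 1:
n(Z) = 4.970 mol
n(E) = 414.0 / 139.70 = 2.963 mol
n/ν for Z = 4.970/1 = 4.970
n/ν for E = 2.963/1 = 2.963
Smallest n/ν is E → limiting reagent.
n(A) produced = (3/1) × 2.963 = 8.889 mol
Step 2:
n(A) available = 8.889 mol
n(R) = 148.0 / 86.10 = 1.719 mol
n/ν for A = 8.889/3 = 2.963
n/ν for R = 1.719/1 = 1.719
Smallest n/ν is R → limiting reagent.
n(X) = (2/1) × 1.719 = 3.438 mol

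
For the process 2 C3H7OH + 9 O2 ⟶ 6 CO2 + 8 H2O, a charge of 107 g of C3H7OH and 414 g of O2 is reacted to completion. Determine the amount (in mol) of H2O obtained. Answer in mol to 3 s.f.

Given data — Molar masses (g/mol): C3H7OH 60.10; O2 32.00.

7.12 mol

n(C3H7OH) = 107.0 / 60.10 = 1.780 mol
n(O2) = 414.0 / 32.00 = 12.94 mol
n/ν → C3H7OH: 0.8900, O2: 1.438; C3H7OH is limiting.
n(H2O) = (8/2) × 1.780 = 7.120 mol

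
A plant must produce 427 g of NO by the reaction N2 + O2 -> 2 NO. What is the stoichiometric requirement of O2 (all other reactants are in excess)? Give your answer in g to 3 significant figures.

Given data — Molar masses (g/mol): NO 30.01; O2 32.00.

n(NO) = 427 / 30.01 = 14.23 mol
n(O2) = (1/2) × 14.23 = 7.115 mol
mass = 7.115 × 32.00 = 227.7 g

228 g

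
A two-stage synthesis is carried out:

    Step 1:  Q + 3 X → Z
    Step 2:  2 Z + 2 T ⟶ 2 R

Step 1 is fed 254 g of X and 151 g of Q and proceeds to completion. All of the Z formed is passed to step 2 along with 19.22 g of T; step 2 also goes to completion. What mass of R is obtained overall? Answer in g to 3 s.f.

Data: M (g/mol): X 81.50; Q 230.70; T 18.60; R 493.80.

Step 1:
n(X) = 254.0 / 81.50 = 3.117 mol
n(Q) = 151.0 / 230.70 = 0.6545 mol
n/ν → X: 1.039, Q: 0.6545; Q is limiting.
n(Z) produced = (1/1) × 0.6545 = 0.6545 mol
Step 2:
n(Z) available = 0.6545 mol
n(T) = 19.22 / 18.60 = 1.033 mol
n/ν → Z: 0.3273, T: 0.5165; Z is limiting.
n(R) = (2/2) × 0.6545 = 0.6545 mol
mass = 0.6545 × 493.80 = 323.2 g

323 g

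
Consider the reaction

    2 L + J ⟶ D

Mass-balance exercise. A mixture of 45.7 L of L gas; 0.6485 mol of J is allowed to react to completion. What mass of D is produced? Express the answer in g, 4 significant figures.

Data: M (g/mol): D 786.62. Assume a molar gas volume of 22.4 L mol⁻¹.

510.1 g

n(L) = 45.70 / 22.4 = 2.040 mol
n(J) = 0.6485 mol
n/ν for L = 2.040/2 = 1.020
n/ν for J = 0.6485/1 = 0.6485
Smallest n/ν is J → limiting reagent.
n(D) = (1/1) × 0.6485 = 0.6485 mol
mass = 0.6485 × 786.62 = 510.1 g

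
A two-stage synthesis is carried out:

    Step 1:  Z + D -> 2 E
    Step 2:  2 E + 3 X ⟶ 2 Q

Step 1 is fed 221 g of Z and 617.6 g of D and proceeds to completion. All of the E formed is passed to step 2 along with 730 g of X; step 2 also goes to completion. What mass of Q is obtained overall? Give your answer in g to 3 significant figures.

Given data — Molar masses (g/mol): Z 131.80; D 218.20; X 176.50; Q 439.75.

1210 g

Step 1:
n(Z) = 221.0 / 131.80 = 1.677 mol
n(D) = 617.6 / 218.20 = 2.830 mol
n/ν → Z: 1.677, D: 2.830; Z is limiting.
n(E) produced = (2/1) × 1.677 = 3.354 mol
Step 2:
n(E) available = 3.354 mol
n(X) = 730.0 / 176.50 = 4.136 mol
n/ν → E: 1.677, X: 1.379; X is limiting.
n(Q) = (2/3) × 4.136 = 2.757 mol
mass = 2.757 × 439.75 = 1212 g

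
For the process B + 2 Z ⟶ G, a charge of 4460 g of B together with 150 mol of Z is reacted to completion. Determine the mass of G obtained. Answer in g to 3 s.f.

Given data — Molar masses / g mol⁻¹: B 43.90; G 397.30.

29800 g

n(B) = 4460 / 43.90 = 101.6 mol
n(Z) = 150.0 mol
n/ν for B = 101.6/1 = 101.6
n/ν for Z = 150.0/2 = 75.00
Smallest n/ν is Z → limiting reagent.
n(G) = (1/2) × 150.0 = 75.00 mol
mass = 75.00 × 397.30 = 29800 g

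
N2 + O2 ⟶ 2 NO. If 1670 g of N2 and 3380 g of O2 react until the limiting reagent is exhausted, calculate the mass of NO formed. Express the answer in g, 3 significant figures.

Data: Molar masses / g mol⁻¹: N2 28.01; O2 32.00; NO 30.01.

3580 g

n(N2) = 1670 / 28.01 = 59.62 mol
n(O2) = 3380 / 32.00 = 105.6 mol
n/ν for N2 = 59.62/1 = 59.62
n/ν for O2 = 105.6/1 = 105.6
Smallest n/ν is N2 → limiting reagent.
n(NO) = (2/1) × 59.62 = 119.2 mol
mass = 119.2 × 30.01 = 3577 g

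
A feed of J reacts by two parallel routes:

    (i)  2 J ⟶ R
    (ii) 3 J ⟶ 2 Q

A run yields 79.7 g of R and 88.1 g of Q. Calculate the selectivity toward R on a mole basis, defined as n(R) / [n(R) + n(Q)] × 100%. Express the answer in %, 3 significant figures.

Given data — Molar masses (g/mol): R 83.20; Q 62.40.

n(R) = 79.7 / 83.20 = 0.9579 mol
n(Q) = 88.1 / 62.40 = 1.412 mol
selectivity = 0.9579/(0.9579+1.412) × 100 = 40.42 %

40.4 %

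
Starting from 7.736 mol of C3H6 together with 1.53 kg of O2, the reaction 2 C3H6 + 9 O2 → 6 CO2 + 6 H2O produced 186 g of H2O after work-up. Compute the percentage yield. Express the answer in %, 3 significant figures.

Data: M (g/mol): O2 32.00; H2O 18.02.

44.5 %

n(C3H6) = 7.736 mol
n(O2) = 1.530×1000 / 32.00 = 47.81 mol
n/ν for C3H6 = 7.736/2 = 3.868
n/ν for O2 = 47.81/9 = 5.312
Smallest n/ν is C3H6 → limiting reagent.
theoretical n(H2O) = (6/2) × 7.736 = 23.21 mol → 418.2 g
% yield = 186 / 418.2 × 100 = 44.48 %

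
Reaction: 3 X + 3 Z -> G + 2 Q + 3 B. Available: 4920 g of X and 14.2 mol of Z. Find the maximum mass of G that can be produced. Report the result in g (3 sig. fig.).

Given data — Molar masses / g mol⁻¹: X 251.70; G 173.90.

n(X) = 4920 / 251.70 = 19.55 mol
n(Z) = 14.20 mol
n/ν for X = 19.55/3 = 6.517
n/ν for Z = 14.20/3 = 4.733
Smallest n/ν is Z → limiting reagent.
n(G) = (1/3) × 14.20 = 4.733 mol
mass = 4.733 × 173.90 = 823.1 g

823 g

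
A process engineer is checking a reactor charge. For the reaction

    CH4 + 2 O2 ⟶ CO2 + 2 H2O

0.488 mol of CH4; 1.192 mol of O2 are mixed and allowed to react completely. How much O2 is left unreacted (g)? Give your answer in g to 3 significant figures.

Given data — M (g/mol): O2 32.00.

6.91 g

n(CH4) = 0.4880 mol
n(O2) = 1.192 mol
n/ν for CH4 = 0.4880/1 = 0.4880
n/ν for O2 = 1.192/2 = 0.5960
Smallest n/ν is CH4 → limiting reagent.
O2 consumed = (2/1) × 0.4880 = 0.9760 mol
O2 remaining = 1.192 − 0.9760 = 0.2160 mol
mass = 0.2160 × 32.00 = 6.912 g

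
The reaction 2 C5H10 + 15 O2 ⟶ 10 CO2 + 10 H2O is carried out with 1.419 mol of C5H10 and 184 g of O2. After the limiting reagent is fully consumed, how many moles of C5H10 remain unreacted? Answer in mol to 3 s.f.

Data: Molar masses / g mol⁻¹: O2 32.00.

0.652 mol

n(C5H10) = 1.419 mol
n(O2) = 184.0 / 32.00 = 5.750 mol
n/ν → C5H10: 0.7095, O2: 0.3833; O2 is limiting.
C5H10 consumed = (2/15) × 5.750 = 0.7667 mol
C5H10 remaining = 1.419 − 0.7667 = 0.6523 mol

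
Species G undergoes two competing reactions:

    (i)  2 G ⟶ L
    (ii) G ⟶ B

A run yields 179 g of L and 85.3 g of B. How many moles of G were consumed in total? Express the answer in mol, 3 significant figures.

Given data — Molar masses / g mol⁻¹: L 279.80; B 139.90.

1.89 mol

n(L) = 179 / 279.80 = 0.6397 mol
n(B) = 85.3 / 139.90 = 0.6097 mol
n(G) via (i) = (2/1)×0.6397 = 1.279 mol
n(G) via (ii) = (1/1)×0.6097 = 0.6097 mol
total n(G) = 1.279 + 0.6097 = 1.889 mol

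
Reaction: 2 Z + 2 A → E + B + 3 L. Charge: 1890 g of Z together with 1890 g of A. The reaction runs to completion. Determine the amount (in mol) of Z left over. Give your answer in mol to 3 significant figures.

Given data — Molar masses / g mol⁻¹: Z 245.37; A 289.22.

n(Z) = 1890 / 245.37 = 7.703 mol
n(A) = 1890 / 289.22 = 6.535 mol
n/ν for Z = 7.703/2 = 3.852
n/ν for A = 6.535/2 = 3.268
Smallest n/ν is A → limiting reagent.
Z consumed = (2/2) × 6.535 = 6.535 mol
Z remaining = 7.703 − 6.535 = 1.168 mol

1.17 mol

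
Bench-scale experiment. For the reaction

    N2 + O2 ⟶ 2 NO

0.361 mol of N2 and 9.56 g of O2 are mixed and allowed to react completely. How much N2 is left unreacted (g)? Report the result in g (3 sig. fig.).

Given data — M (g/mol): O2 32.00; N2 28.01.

n(N2) = 0.3610 mol
n(O2) = 9.560 / 32.00 = 0.2988 mol
n/ν for N2 = 0.3610/1 = 0.3610
n/ν for O2 = 0.2988/1 = 0.2988
Smallest n/ν is O2 → limiting reagent.
N2 consumed = (1/1) × 0.2988 = 0.2988 mol
N2 remaining = 0.3610 − 0.2988 = 0.06220 mol
mass = 0.06220 × 28.01 = 1.742 g

1.74 g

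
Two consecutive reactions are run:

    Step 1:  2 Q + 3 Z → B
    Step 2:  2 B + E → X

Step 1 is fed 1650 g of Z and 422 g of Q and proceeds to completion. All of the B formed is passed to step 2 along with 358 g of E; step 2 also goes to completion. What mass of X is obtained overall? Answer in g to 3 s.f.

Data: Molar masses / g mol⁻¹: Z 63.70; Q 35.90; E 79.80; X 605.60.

1780 g

Step 1:
n(Z) = 1650 / 63.70 = 25.90 mol
n(Q) = 422.0 / 35.90 = 11.75 mol
n/ν → Z: 8.633, Q: 5.875; Q is limiting.
n(B) produced = (1/2) × 11.75 = 5.875 mol
Step 2:
n(B) available = 5.875 mol
n(E) = 358.0 / 79.80 = 4.486 mol
n/ν → B: 2.938, E: 4.486; B is limiting.
n(X) = (1/2) × 5.875 = 2.938 mol
mass = 2.938 × 605.60 = 1779 g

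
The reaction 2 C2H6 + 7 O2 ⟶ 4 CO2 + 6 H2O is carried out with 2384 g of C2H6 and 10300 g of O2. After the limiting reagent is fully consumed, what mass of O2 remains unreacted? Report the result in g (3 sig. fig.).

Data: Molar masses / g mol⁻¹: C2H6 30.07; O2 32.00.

1420 g

n(C2H6) = 2384 / 30.07 = 79.28 mol
n(O2) = 10300 / 32.00 = 321.9 mol
n/ν for C2H6 = 79.28/2 = 39.64
n/ν for O2 = 321.9/7 = 45.99
Smallest n/ν is C2H6 → limiting reagent.
O2 consumed = (7/2) × 79.28 = 277.5 mol
O2 remaining = 321.9 − 277.5 = 44.40 mol
mass = 44.40 × 32.00 = 1421 g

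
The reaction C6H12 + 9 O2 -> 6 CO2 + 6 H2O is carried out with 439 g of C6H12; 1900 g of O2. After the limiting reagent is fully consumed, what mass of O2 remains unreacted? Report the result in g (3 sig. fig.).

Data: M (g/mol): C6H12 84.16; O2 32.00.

n(C6H12) = 439.0 / 84.16 = 5.216 mol
n(O2) = 1900 / 32.00 = 59.38 mol
n/ν for C6H12 = 5.216/1 = 5.216
n/ν for O2 = 59.38/9 = 6.598
Smallest n/ν is C6H12 → limiting reagent.
O2 consumed = (9/1) × 5.216 = 46.94 mol
O2 remaining = 59.38 − 46.94 = 12.44 mol
mass = 12.44 × 32.00 = 398.1 g

398 g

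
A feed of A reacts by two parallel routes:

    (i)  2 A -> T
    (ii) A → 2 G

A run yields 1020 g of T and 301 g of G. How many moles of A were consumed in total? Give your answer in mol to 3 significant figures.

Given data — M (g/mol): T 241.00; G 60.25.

n(T) = 1020 / 241.00 = 4.232 mol
n(G) = 301 / 60.25 = 4.996 mol
n(A) via (i) = (2/1)×4.232 = 8.464 mol
n(A) via (ii) = (1/2)×4.996 = 2.498 mol
total n(A) = 8.464 + 2.498 = 10.96 mol

11.0 mol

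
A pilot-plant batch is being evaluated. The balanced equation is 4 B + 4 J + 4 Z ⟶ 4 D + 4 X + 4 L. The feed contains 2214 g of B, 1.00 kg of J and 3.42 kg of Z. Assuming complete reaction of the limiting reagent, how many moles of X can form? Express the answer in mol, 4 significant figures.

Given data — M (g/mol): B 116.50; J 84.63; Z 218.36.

11.82 mol

n(B) = 2214 / 116.50 = 19.00 mol
n(J) = 1.000×1000 / 84.63 = 11.82 mol
n(Z) = 3.420×1000 / 218.36 = 15.66 mol
n/ν for B = 19.00/4 = 4.750
n/ν for J = 11.82/4 = 2.955
n/ν for Z = 15.66/4 = 3.915
Smallest n/ν is J → limiting reagent.
n(X) = (4/4) × 11.82 = 11.82 mol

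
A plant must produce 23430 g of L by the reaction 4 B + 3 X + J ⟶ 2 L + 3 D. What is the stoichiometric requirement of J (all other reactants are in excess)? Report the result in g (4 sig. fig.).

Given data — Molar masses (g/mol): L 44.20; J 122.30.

n(L) = 23430 / 44.20 = 530.1 mol
n(J) = (1/2) × 530.1 = 265.1 mol
mass = 265.1 × 122.30 = 32420 g

32420 g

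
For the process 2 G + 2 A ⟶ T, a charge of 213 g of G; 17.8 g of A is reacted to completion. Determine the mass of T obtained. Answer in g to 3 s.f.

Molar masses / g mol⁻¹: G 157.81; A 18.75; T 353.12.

n(G) = 213.0 / 157.81 = 1.350 mol
n(A) = 17.80 / 18.75 = 0.9493 mol
n/ν for G = 1.350/2 = 0.6750
n/ν for A = 0.9493/2 = 0.4747
Smallest n/ν is A → limiting reagent.
n(T) = (1/2) × 0.9493 = 0.4747 mol
mass = 0.4747 × 353.12 = 167.6 g

168 g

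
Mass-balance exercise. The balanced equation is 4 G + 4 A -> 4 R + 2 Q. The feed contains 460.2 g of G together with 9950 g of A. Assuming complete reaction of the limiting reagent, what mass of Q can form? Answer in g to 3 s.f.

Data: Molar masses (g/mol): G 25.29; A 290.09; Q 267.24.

2430 g

n(G) = 460.2 / 25.29 = 18.20 mol
n(A) = 9950 / 290.09 = 34.30 mol
n/ν for G = 18.20/4 = 4.550
n/ν for A = 34.30/4 = 8.575
Smallest n/ν is G → limiting reagent.
n(Q) = (2/4) × 18.20 = 9.100 mol
mass = 9.100 × 267.24 = 2432 g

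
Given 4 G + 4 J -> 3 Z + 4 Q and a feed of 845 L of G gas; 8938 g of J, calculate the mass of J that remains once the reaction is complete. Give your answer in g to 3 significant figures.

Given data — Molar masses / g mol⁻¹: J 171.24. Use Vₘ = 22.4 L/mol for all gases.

n(G) = 845.0 / 22.4 = 37.72 mol
n(J) = 8938 / 171.24 = 52.20 mol
n/ν for G = 37.72/4 = 9.430
n/ν for J = 52.20/4 = 13.05
Smallest n/ν is G → limiting reagent.
J consumed = (4/4) × 37.72 = 37.72 mol
J remaining = 52.20 − 37.72 = 14.48 mol
mass = 14.48 × 171.24 = 2480 g

2480 g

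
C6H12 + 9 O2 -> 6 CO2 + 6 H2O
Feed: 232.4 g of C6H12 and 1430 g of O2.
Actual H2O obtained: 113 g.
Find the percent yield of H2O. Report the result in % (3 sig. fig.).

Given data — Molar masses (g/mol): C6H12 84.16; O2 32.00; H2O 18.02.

n(C6H12) = 232.4 / 84.16 = 2.761 mol
n(O2) = 1430 / 32.00 = 44.69 mol
n/ν → C6H12: 2.761, O2: 4.966; C6H12 is limiting.
theoretical n(H2O) = (6/1) × 2.761 = 16.57 mol → 298.6 g
% yield = 113 / 298.6 × 100 = 37.84 %

37.8 %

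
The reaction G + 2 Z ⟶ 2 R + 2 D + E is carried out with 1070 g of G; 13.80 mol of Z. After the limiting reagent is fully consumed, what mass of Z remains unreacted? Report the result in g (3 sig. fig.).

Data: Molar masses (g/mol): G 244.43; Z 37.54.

189 g

n(G) = 1070 / 244.43 = 4.378 mol
n(Z) = 13.80 mol
n/ν for G = 4.378/1 = 4.378
n/ν for Z = 13.80/2 = 6.900
Smallest n/ν is G → limiting reagent.
Z consumed = (2/1) × 4.378 = 8.756 mol
Z remaining = 13.80 − 8.756 = 5.044 mol
mass = 5.044 × 37.54 = 189.4 g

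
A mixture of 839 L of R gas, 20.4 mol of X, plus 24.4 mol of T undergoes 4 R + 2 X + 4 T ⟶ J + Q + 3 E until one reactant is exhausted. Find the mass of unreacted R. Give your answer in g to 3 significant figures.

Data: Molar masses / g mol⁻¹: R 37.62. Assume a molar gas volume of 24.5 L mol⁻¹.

370 g

n(R) = 839.0 / 24.5 = 34.24 mol
n(X) = 20.40 mol
n(T) = 24.40 mol
n/ν for R = 34.24/4 = 8.560
n/ν for X = 20.40/2 = 10.20
n/ν for T = 24.40/4 = 6.100
Smallest n/ν is T → limiting reagent.
R consumed = (4/4) × 24.40 = 24.40 mol
R remaining = 34.24 − 24.40 = 9.840 mol
mass = 9.840 × 37.62 = 370.2 g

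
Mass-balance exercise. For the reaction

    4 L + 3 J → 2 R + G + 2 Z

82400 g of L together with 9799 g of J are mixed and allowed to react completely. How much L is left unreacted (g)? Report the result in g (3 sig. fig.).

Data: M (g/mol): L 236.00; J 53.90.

n(L) = 82400 / 236.00 = 349.2 mol
n(J) = 9799 / 53.90 = 181.8 mol
n/ν → L: 87.30, J: 60.60; J is limiting.
L consumed = (4/3) × 181.8 = 242.4 mol
L remaining = 349.2 − 242.4 = 106.8 mol
mass = 106.8 × 236.00 = 25200 g

25200 g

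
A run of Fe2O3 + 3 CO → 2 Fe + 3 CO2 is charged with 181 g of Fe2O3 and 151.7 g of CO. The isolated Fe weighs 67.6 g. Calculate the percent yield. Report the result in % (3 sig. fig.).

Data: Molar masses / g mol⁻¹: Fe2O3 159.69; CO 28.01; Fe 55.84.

53.4 %

n(Fe2O3) = 181.0 / 159.69 = 1.133 mol
n(CO) = 151.7 / 28.01 = 5.416 mol
n/ν for Fe2O3 = 1.133/1 = 1.133
n/ν for CO = 5.416/3 = 1.805
Smallest n/ν is Fe2O3 → limiting reagent.
theoretical n(Fe) = (2/1) × 1.133 = 2.266 mol → 126.5 g
% yield = 67.6 / 126.5 × 100 = 53.44 %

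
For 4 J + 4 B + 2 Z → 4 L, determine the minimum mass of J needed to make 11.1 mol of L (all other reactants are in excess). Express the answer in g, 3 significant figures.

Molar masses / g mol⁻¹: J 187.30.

n(L) = 11.10 mol
n(J) = (4/4) × 11.10 = 11.10 mol
mass = 11.10 × 187.30 = 2079 g

2080 g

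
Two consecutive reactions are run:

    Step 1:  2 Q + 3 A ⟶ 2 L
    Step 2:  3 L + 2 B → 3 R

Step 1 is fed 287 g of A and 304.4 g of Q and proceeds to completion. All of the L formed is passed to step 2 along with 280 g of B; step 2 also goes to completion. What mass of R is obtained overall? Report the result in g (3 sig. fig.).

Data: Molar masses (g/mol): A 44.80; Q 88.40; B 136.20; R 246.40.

760 g

Step 1:
n(A) = 287.0 / 44.80 = 6.406 mol
n(Q) = 304.4 / 88.40 = 3.443 mol
n/ν → A: 2.135, Q: 1.722; Q is limiting.
n(L) produced = (2/2) × 3.443 = 3.443 mol
Step 2:
n(L) available = 3.443 mol
n(B) = 280.0 / 136.20 = 2.056 mol
n/ν → L: 1.148, B: 1.028; B is limiting.
n(R) = (3/2) × 2.056 = 3.084 mol
mass = 3.084 × 246.40 = 759.9 g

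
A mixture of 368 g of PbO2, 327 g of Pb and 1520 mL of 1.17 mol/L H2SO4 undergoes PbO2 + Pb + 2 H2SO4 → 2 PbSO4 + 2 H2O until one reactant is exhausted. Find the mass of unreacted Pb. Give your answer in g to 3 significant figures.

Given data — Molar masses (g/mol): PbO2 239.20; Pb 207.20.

143 g

n(PbO2) = 368.0 / 239.20 = 1.538 mol
n(Pb) = 327.0 / 207.20 = 1.578 mol
n(H2SO4) = 1.17 × 1520/1000 = 1.778 mol
n/ν for PbO2 = 1.538/1 = 1.538
n/ν for Pb = 1.578/1 = 1.578
n/ν for H2SO4 = 1.778/2 = 0.8890
Smallest n/ν is H2SO4 → limiting reagent.
Pb consumed = (1/2) × 1.778 = 0.8890 mol
Pb remaining = 1.578 − 0.8890 = 0.6890 mol
mass = 0.6890 × 207.20 = 142.8 g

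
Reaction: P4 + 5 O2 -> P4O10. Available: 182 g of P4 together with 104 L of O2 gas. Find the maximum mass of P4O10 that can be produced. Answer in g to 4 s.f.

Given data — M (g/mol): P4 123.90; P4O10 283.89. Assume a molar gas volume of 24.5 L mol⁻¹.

n(P4) = 182.0 / 123.90 = 1.469 mol
n(O2) = 104.0 / 24.5 = 4.245 mol
n/ν for P4 = 1.469/1 = 1.469
n/ν for O2 = 4.245/5 = 0.8490
Smallest n/ν is O2 → limiting reagent.
n(P4O10) = (1/5) × 4.245 = 0.8490 mol
mass = 0.8490 × 283.89 = 241.0 g

241.0 g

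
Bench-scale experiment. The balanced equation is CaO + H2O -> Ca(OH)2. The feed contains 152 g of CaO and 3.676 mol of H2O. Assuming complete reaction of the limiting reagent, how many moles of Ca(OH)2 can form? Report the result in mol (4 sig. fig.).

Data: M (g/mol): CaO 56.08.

2.710 mol

n(CaO) = 152.0 / 56.08 = 2.710 mol
n(H2O) = 3.676 mol
n/ν for CaO = 2.710/1 = 2.710
n/ν for H2O = 3.676/1 = 3.676
Smallest n/ν is CaO → limiting reagent.
n(Ca(OH)2) = (1/1) × 2.710 = 2.710 mol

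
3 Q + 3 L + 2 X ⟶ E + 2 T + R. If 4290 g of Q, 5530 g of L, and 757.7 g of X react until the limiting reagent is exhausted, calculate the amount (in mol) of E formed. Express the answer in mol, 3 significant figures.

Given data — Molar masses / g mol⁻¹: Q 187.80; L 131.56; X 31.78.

7.61 mol

n(Q) = 4290 / 187.80 = 22.84 mol
n(L) = 5530 / 131.56 = 42.03 mol
n(X) = 757.7 / 31.78 = 23.84 mol
n/ν for Q = 22.84/3 = 7.613
n/ν for L = 42.03/3 = 14.01
n/ν for X = 23.84/2 = 11.92
Smallest n/ν is Q → limiting reagent.
n(E) = (1/3) × 22.84 = 7.613 mol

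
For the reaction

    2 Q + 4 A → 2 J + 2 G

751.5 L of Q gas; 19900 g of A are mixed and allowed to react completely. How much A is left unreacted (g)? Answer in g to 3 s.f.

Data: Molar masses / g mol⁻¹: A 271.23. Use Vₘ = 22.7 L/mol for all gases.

n(Q) = 751.5 / 22.7 = 33.11 mol
n(A) = 19900 / 271.23 = 73.37 mol
n/ν for Q = 33.11/2 = 16.56
n/ν for A = 73.37/4 = 18.34
Smallest n/ν is Q → limiting reagent.
A consumed = (4/2) × 33.11 = 66.22 mol
A remaining = 73.37 − 66.22 = 7.150 mol
mass = 7.150 × 271.23 = 1939 g

1940 g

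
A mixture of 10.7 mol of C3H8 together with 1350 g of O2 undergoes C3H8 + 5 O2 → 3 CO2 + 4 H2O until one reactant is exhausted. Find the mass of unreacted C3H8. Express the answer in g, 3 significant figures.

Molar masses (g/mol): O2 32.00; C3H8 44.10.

n(C3H8) = 10.70 mol
n(O2) = 1350 / 32.00 = 42.19 mol
n/ν for C3H8 = 10.70/1 = 10.70
n/ν for O2 = 42.19/5 = 8.438
Smallest n/ν is O2 → limiting reagent.
C3H8 consumed = (1/5) × 42.19 = 8.438 mol
C3H8 remaining = 10.70 − 8.438 = 2.262 mol
mass = 2.262 × 44.10 = 99.75 g

99.8 g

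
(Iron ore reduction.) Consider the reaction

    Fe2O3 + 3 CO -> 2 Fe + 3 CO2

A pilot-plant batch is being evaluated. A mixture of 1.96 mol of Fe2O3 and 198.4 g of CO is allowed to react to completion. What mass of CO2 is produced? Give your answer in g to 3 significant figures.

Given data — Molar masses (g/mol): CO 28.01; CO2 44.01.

259 g

n(Fe2O3) = 1.960 mol
n(CO) = 198.4 / 28.01 = 7.083 mol
n/ν for Fe2O3 = 1.960/1 = 1.960
n/ν for CO = 7.083/3 = 2.361
Smallest n/ν is Fe2O3 → limiting reagent.
n(CO2) = (3/1) × 1.960 = 5.880 mol
mass = 5.880 × 44.01 = 258.8 g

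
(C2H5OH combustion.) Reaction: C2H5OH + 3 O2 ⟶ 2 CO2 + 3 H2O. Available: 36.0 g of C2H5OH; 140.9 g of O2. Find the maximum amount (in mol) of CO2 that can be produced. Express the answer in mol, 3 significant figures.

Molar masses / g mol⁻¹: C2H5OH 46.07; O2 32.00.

n(C2H5OH) = 36.00 / 46.07 = 0.7814 mol
n(O2) = 140.9 / 32.00 = 4.403 mol
n/ν for C2H5OH = 0.7814/1 = 0.7814
n/ν for O2 = 4.403/3 = 1.468
Smallest n/ν is C2H5OH → limiting reagent.
n(CO2) = (2/1) × 0.7814 = 1.563 mol

1.56 mol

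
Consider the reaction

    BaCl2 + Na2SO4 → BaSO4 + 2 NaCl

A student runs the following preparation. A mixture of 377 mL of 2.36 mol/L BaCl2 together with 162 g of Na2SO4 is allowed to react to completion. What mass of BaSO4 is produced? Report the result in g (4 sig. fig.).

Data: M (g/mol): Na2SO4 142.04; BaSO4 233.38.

n(BaCl2) = 2.36 × 377.0/1000 = 0.8897 mol
n(Na2SO4) = 162.0 / 142.04 = 1.141 mol
n/ν for BaCl2 = 0.8897/1 = 0.8897
n/ν for Na2SO4 = 1.141/1 = 1.141
Smallest n/ν is BaCl2 → limiting reagent.
n(BaSO4) = (1/1) × 0.8897 = 0.8897 mol
mass = 0.8897 × 233.38 = 207.6 g

207.6 g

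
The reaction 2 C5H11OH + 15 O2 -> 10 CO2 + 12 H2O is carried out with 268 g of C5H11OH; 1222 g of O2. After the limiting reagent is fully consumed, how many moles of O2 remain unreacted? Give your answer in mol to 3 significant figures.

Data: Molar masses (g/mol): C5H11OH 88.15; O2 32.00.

15.4 mol

n(C5H11OH) = 268.0 / 88.15 = 3.040 mol
n(O2) = 1222 / 32.00 = 38.19 mol
n/ν → C5H11OH: 1.520, O2: 2.546; C5H11OH is limiting.
O2 consumed = (15/2) × 3.040 = 22.80 mol
O2 remaining = 38.19 − 22.80 = 15.39 mol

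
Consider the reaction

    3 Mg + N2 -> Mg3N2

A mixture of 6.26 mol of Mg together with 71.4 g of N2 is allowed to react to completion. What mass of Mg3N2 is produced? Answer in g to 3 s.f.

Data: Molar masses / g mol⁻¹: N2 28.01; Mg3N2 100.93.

211 g

n(Mg) = 6.260 mol
n(N2) = 71.40 / 28.01 = 2.549 mol
n/ν → Mg: 2.087, N2: 2.549; Mg is limiting.
n(Mg3N2) = (1/3) × 6.260 = 2.087 mol
mass = 2.087 × 100.93 = 210.6 g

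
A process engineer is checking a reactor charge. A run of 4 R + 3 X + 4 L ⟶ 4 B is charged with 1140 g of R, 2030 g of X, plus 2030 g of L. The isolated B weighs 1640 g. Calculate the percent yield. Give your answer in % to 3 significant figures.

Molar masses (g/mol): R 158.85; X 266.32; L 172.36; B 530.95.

n(R) = 1140 / 158.85 = 7.177 mol
n(X) = 2030 / 266.32 = 7.622 mol
n(L) = 2030 / 172.36 = 11.78 mol
n/ν for R = 7.177/4 = 1.794
n/ν for X = 7.622/3 = 2.541
n/ν for L = 11.78/4 = 2.945
Smallest n/ν is R → limiting reagent.
theoretical n(B) = (4/4) × 7.177 = 7.177 mol → 3811 g
% yield = 1640 / 3811 × 100 = 43.03 %

43.0 %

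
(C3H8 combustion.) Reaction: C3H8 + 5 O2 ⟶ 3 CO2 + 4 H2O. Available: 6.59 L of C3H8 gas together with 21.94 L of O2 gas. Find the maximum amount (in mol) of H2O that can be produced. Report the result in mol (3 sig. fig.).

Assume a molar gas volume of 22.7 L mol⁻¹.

0.773 mol

n(C3H8) = 6.590 / 22.7 = 0.2903 mol
n(O2) = 21.94 / 22.7 = 0.9665 mol
n/ν for C3H8 = 0.2903/1 = 0.2903
n/ν for O2 = 0.9665/5 = 0.1933
Smallest n/ν is O2 → limiting reagent.
n(H2O) = (4/5) × 0.9665 = 0.7732 mol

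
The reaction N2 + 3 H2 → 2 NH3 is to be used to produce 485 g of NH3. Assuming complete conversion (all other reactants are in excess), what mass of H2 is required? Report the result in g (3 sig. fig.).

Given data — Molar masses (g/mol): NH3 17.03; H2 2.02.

n(NH3) = 485 / 17.03 = 28.48 mol
n(H2) = (3/2) × 28.48 = 42.72 mol
mass = 42.72 × 2.02 = 86.29 g

86.3 g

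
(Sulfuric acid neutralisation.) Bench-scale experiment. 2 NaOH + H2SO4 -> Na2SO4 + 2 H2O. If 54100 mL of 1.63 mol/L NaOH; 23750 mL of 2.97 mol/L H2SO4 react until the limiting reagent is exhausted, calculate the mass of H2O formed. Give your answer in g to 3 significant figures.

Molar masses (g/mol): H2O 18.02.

1590 g

n(NaOH) = 1.63 × 54100/1000 = 88.18 mol
n(H2SO4) = 2.97 × 23750/1000 = 70.54 mol
n/ν → NaOH: 44.09, H2SO4: 70.54; NaOH is limiting.
n(H2O) = (2/2) × 88.18 = 88.18 mol
mass = 88.18 × 18.02 = 1589 g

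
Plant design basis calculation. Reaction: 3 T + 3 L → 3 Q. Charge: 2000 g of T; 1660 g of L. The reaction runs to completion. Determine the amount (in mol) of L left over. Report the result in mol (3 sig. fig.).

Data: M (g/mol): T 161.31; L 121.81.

1.23 mol

n(T) = 2000 / 161.31 = 12.40 mol
n(L) = 1660 / 121.81 = 13.63 mol
n/ν for T = 12.40/3 = 4.133
n/ν for L = 13.63/3 = 4.543
Smallest n/ν is T → limiting reagent.
L consumed = (3/3) × 12.40 = 12.40 mol
L remaining = 13.63 − 12.40 = 1.230 mol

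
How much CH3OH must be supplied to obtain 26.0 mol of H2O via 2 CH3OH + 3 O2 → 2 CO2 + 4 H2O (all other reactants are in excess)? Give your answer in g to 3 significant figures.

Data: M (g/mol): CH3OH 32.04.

n(H2O) = 26.00 mol
n(CH3OH) = (2/4) × 26.00 = 13.00 mol
mass = 13.00 × 32.04 = 416.5 g

417 g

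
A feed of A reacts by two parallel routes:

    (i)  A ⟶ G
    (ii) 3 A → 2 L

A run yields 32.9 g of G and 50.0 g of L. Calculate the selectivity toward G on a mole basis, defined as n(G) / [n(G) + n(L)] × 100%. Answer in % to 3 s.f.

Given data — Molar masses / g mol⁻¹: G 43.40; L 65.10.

n(G) = 32.9 / 43.40 = 0.7581 mol
n(L) = 50.0 / 65.10 = 0.7680 mol
selectivity = 0.7581/(0.7581+0.7680) × 100 = 49.68 %

49.7 %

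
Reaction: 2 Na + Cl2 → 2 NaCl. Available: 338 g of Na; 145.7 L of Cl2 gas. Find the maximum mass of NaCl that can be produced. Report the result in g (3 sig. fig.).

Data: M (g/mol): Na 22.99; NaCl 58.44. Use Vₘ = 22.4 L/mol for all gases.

760 g

n(Na) = 338.0 / 22.99 = 14.70 mol
n(Cl2) = 145.7 / 22.4 = 6.504 mol
n/ν for Na = 14.70/2 = 7.350
n/ν for Cl2 = 6.504/1 = 6.504
Smallest n/ν is Cl2 → limiting reagent.
n(NaCl) = (2/1) × 6.504 = 13.01 mol
mass = 13.01 × 58.44 = 760.3 g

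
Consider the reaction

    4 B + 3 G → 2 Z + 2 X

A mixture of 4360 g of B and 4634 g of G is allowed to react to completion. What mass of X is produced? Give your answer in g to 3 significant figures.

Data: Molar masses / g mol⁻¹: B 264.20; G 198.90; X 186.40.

n(B) = 4360 / 264.20 = 16.50 mol
n(G) = 4634 / 198.90 = 23.30 mol
n/ν for B = 16.50/4 = 4.125
n/ν for G = 23.30/3 = 7.767
Smallest n/ν is B → limiting reagent.
n(X) = (2/4) × 16.50 = 8.250 mol
mass = 8.250 × 186.40 = 1538 g

1540 g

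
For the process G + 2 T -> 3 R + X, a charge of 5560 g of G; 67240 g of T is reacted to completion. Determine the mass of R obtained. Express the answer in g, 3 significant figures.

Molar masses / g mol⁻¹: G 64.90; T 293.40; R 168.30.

n(G) = 5560 / 64.90 = 85.67 mol
n(T) = 67240 / 293.40 = 229.2 mol
n/ν for G = 85.67/1 = 85.67
n/ν for T = 229.2/2 = 114.6
Smallest n/ν is G → limiting reagent.
n(R) = (3/1) × 85.67 = 257.0 mol
mass = 257.0 × 168.30 = 43250 g

43300 g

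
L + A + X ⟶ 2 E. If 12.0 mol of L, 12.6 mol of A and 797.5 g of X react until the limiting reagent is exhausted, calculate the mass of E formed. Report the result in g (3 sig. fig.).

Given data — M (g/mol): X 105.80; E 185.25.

2790 g

n(L) = 12.00 mol
n(A) = 12.60 mol
n(X) = 797.5 / 105.80 = 7.538 mol
n/ν for L = 12.00/1 = 12.00
n/ν for A = 12.60/1 = 12.60
n/ν for X = 7.538/1 = 7.538
Smallest n/ν is X → limiting reagent.
n(E) = (2/1) × 7.538 = 15.08 mol
mass = 15.08 × 185.25 = 2794 g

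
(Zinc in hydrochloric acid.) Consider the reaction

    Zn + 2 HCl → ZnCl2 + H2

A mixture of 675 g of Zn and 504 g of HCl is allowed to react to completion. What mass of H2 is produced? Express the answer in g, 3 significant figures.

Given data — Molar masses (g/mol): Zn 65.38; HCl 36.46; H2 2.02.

n(Zn) = 675.0 / 65.38 = 10.32 mol
n(HCl) = 504.0 / 36.46 = 13.82 mol
n/ν → Zn: 10.32, HCl: 6.910; HCl is limiting.
n(H2) = (1/2) × 13.82 = 6.910 mol
mass = 6.910 × 2.02 = 13.96 g

14.0 g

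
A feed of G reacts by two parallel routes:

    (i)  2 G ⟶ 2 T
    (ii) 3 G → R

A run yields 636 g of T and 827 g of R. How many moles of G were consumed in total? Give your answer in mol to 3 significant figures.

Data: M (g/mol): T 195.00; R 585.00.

n(T) = 636 / 195.00 = 3.262 mol
n(R) = 827 / 585.00 = 1.414 mol
n(G) via (i) = (2/2)×3.262 = 3.262 mol
n(G) via (ii) = (3/1)×1.414 = 4.242 mol
total n(G) = 3.262 + 4.242 = 7.504 mol

7.50 mol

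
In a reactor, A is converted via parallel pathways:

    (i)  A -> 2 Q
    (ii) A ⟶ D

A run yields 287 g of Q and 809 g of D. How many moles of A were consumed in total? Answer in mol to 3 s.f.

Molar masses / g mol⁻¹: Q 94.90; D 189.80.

n(Q) = 287 / 94.90 = 3.024 mol
n(D) = 809 / 189.80 = 4.262 mol
n(A) via (i) = (1/2)×3.024 = 1.512 mol
n(A) via (ii) = (1/1)×4.262 = 4.262 mol
total n(A) = 1.512 + 4.262 = 5.774 mol

5.77 mol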